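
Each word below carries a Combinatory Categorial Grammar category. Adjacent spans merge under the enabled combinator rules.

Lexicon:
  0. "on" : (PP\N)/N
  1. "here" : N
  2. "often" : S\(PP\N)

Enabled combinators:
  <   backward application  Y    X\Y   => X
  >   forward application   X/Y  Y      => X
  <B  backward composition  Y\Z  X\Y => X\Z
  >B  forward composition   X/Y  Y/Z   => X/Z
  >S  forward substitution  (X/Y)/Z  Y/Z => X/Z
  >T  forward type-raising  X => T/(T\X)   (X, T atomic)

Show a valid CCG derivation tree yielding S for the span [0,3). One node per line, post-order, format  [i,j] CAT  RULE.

[0,1] (PP\N)/N  lex  "on"
[1,2] N  lex  "here"
[0,2] PP\N  >  k=1
[2,3] S\(PP\N)  lex  "often"
[0,3] S  <  k=2

[0,3] S   <
  [0,2] PP\N   >
    [0,1] "on" : (PP\N)/N
    [1,2] "here" : N
  [2,3] "often" : S\(PP\N)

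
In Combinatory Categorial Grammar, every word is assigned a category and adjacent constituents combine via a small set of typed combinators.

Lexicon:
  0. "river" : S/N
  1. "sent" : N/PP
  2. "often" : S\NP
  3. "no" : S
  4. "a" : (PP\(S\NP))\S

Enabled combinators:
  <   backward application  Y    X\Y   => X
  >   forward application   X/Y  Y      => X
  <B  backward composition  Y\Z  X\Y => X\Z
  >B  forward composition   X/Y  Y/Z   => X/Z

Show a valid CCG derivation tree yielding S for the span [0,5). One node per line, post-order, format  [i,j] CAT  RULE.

[0,5] S   >
  [0,2] S/PP   >B
    [0,1] "river" : S/N
    [1,2] "sent" : N/PP
  [2,5] PP   <
    [2,3] "often" : S\NP
    [3,5] PP\(S\NP)   <
      [3,4] "no" : S
      [4,5] "a" : (PP\(S\NP))\S

[0,1] S/N  lex  "river"
[1,2] N/PP  lex  "sent"
[0,2] S/PP  >B  k=1
[2,3] S\NP  lex  "often"
[3,4] S  lex  "no"
[4,5] (PP\(S\NP))\S  lex  "a"
[3,5] PP\(S\NP)  <  k=4
[2,5] PP  <  k=3
[0,5] S  >  k=2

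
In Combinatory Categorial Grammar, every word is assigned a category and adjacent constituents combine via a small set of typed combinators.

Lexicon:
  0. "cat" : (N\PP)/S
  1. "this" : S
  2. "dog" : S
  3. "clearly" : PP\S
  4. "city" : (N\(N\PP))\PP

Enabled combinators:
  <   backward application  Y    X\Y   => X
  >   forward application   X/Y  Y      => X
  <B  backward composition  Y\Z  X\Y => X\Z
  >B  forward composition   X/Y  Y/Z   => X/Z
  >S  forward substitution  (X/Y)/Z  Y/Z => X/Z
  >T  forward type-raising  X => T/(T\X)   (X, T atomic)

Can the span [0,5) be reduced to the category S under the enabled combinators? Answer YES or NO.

(N\PP)/S S S PP\S (N\(N\PP))\PP
CKY chart[0,5] = {N, N/(N\N), NP/(NP\N), PP/(PP\N), S/(S\N)}; S ∉ chart

NO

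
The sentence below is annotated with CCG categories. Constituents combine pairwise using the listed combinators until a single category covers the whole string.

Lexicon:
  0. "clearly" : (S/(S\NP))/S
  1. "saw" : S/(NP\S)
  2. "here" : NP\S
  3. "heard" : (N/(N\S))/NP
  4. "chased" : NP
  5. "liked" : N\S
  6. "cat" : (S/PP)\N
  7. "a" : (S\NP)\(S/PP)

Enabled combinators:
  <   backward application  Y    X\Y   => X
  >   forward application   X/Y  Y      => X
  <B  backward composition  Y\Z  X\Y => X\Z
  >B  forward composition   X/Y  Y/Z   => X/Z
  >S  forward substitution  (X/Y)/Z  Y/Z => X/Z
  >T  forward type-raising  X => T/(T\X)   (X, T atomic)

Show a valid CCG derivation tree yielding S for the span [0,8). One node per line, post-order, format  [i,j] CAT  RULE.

[0,8] S   >
  [0,3] S/(S\NP)   >
    [0,1] "clearly" : (S/(S\NP))/S
    [1,3] S   >
      [1,2] "saw" : S/(NP\S)
      [2,3] "here" : NP\S
  [3,8] S\NP   <
    [3,7] S/PP   <
      [3,6] N   >
        [3,5] N/(N\S)   >
          [3,4] "heard" : (N/(N\S))/NP
          [4,5] "chased" : NP
        [5,6] "liked" : N\S
      [6,7] "cat" : (S/PP)\N
    [7,8] "a" : (S\NP)\(S/PP)

[0,1] (S/(S\NP))/S  lex  "clearly"
[1,2] S/(NP\S)  lex  "saw"
[2,3] NP\S  lex  "here"
[1,3] S  >  k=2
[0,3] S/(S\NP)  >  k=1
[3,4] (N/(N\S))/NP  lex  "heard"
[4,5] NP  lex  "chased"
[3,5] N/(N\S)  >  k=4
[5,6] N\S  lex  "liked"
[3,6] N  >  k=5
[6,7] (S/PP)\N  lex  "cat"
[3,7] S/PP  <  k=6
[7,8] (S\NP)\(S/PP)  lex  "a"
[3,8] S\NP  <  k=7
[0,8] S  >  k=3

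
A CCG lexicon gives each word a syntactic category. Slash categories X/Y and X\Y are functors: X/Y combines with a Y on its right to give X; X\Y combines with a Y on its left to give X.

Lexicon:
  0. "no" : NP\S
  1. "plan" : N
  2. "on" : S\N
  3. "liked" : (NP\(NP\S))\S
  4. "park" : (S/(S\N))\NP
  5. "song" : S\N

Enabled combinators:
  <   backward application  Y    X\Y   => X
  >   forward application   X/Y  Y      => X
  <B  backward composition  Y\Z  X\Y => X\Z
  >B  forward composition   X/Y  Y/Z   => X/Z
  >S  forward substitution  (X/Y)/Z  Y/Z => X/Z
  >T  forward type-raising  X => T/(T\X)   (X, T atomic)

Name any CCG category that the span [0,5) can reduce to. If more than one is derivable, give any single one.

[0,6] S   >
  [0,5] S/(S\N)   <
    [0,4] NP   <
      [0,1] "no" : NP\S
      [1,4] NP\(NP\S)   <
        [1,3] S   >
          [1,2] S/(S\N)   >T
            [1,2] "plan" : N
          [2,3] "on" : S\N
        [3,4] "liked" : (NP\(NP\S))\S
    [4,5] "park" : (S/(S\N))\NP
  [5,6] "song" : S\N

S/(S\N)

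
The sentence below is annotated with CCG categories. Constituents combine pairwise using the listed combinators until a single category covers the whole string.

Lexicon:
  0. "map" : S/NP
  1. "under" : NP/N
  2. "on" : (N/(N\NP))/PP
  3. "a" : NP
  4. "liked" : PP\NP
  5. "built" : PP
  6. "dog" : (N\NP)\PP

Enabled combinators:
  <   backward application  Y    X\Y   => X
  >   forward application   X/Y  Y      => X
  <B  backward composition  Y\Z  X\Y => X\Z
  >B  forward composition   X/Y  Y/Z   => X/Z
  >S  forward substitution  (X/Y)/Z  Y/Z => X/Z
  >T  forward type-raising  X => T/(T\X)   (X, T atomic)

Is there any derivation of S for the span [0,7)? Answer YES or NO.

[0,7] S   >
  [0,2] S/N   >B
    [0,1] "map" : S/NP
    [1,2] "under" : NP/N
  [2,7] N   >
    [2,5] N/(N\NP)   >
      [2,3] "on" : (N/(N\NP))/PP
      [3,5] PP   >
        [3,4] PP/(PP\NP)   >T
          [3,4] "a" : NP
        [4,5] "liked" : PP\NP
    [5,7] N\NP   <
      [5,6] "built" : PP
      [6,7] "dog" : (N\NP)\PP

YES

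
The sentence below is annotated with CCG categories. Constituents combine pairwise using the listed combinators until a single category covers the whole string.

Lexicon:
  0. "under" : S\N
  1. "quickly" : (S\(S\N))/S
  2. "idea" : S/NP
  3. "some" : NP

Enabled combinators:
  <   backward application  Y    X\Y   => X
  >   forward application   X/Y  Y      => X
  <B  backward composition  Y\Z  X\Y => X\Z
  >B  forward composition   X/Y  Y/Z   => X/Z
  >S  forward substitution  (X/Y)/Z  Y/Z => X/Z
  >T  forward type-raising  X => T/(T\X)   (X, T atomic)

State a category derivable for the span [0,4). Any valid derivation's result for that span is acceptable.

S

[0,4] S   <
  [0,1] "under" : S\N
  [1,4] S\(S\N)   >
    [1,2] "quickly" : (S\(S\N))/S
    [2,4] S   >
      [2,3] "idea" : S/NP
      [3,4] "some" : NP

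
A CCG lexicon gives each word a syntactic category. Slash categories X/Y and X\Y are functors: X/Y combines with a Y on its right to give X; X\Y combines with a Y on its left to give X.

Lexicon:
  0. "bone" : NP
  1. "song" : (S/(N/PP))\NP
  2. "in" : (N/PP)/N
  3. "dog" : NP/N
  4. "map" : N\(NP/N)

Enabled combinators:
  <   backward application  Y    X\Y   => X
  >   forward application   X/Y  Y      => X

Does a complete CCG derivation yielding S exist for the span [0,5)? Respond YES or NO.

YES

[0,5] S   >
  [0,2] S/(N/PP)   <
    [0,1] "bone" : NP
    [1,2] "song" : (S/(N/PP))\NP
  [2,5] N/PP   >
    [2,3] "in" : (N/PP)/N
    [3,5] N   <
      [3,4] "dog" : NP/N
      [4,5] "map" : N\(NP/N)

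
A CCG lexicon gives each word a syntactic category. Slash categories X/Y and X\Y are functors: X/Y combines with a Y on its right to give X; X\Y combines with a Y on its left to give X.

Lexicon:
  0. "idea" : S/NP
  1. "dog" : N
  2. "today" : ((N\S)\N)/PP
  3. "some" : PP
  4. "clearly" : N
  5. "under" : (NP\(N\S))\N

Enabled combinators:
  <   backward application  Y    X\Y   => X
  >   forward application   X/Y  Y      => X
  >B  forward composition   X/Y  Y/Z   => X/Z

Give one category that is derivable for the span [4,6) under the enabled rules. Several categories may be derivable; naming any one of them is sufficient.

[0,6] S   >
  [0,1] "idea" : S/NP
  [1,6] NP   <
    [1,4] N\S   <
      [1,2] "dog" : N
      [2,4] (N\S)\N   >
        [2,3] "today" : ((N\S)\N)/PP
        [3,4] "some" : PP
    [4,6] NP\(N\S)   <
      [4,5] "clearly" : N
      [5,6] "under" : (NP\(N\S))\N

NP\(N\S)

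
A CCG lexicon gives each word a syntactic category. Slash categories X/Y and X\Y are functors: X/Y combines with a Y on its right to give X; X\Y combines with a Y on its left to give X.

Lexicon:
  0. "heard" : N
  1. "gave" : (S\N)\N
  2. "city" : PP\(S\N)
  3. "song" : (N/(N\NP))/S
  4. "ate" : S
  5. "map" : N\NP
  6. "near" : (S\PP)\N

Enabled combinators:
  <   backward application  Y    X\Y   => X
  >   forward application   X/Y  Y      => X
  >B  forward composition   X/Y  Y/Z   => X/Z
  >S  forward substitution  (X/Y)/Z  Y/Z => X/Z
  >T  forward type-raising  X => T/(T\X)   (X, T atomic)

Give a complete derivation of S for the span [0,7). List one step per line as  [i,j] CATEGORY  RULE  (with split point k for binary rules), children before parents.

[0,1] N  lex  "heard"
[1,2] (S\N)\N  lex  "gave"
[0,2] S\N  <  k=1
[2,3] PP\(S\N)  lex  "city"
[0,3] PP  <  k=2
[3,4] (N/(N\NP))/S  lex  "song"
[4,5] S  lex  "ate"
[3,5] N/(N\NP)  >  k=4
[5,6] N\NP  lex  "map"
[3,6] N  >  k=5
[6,7] (S\PP)\N  lex  "near"
[3,7] S\PP  <  k=6
[0,7] S  <  k=3

[0,7] S   <
  [0,3] PP   <
    [0,2] S\N   <
      [0,1] "heard" : N
      [1,2] "gave" : (S\N)\N
    [2,3] "city" : PP\(S\N)
  [3,7] S\PP   <
    [3,6] N   >
      [3,5] N/(N\NP)   >
        [3,4] "song" : (N/(N\NP))/S
        [4,5] "ate" : S
      [5,6] "map" : N\NP
    [6,7] "near" : (S\PP)\N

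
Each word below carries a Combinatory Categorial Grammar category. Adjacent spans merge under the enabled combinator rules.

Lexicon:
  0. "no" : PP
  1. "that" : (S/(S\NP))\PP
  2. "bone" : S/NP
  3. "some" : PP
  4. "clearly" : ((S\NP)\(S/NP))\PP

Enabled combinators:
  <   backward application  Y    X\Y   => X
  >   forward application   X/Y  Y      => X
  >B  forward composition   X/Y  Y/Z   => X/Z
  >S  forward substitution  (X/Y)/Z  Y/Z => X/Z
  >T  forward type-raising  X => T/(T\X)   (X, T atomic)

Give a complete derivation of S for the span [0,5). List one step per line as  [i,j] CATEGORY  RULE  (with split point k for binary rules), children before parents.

[0,5] S   >
  [0,2] S/(S\NP)   <
    [0,1] "no" : PP
    [1,2] "that" : (S/(S\NP))\PP
  [2,5] S\NP   <
    [2,3] "bone" : S/NP
    [3,5] (S\NP)\(S/NP)   <
      [3,4] "some" : PP
      [4,5] "clearly" : ((S\NP)\(S/NP))\PP

[0,1] PP  lex  "no"
[1,2] (S/(S\NP))\PP  lex  "that"
[0,2] S/(S\NP)  <  k=1
[2,3] S/NP  lex  "bone"
[3,4] PP  lex  "some"
[4,5] ((S\NP)\(S/NP))\PP  lex  "clearly"
[3,5] (S\NP)\(S/NP)  <  k=4
[2,5] S\NP  <  k=3
[0,5] S  >  k=2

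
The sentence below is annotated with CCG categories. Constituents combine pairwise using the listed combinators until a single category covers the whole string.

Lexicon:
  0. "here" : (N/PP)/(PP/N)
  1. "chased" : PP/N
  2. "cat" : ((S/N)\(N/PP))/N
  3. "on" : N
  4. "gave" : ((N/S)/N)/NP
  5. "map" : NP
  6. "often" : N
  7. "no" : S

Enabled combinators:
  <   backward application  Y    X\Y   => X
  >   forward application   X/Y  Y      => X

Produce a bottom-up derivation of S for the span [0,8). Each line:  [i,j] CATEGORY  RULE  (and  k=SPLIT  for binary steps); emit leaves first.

[0,1] (N/PP)/(PP/N)  lex  "here"
[1,2] PP/N  lex  "chased"
[0,2] N/PP  >  k=1
[2,3] ((S/N)\(N/PP))/N  lex  "cat"
[3,4] N  lex  "on"
[2,4] (S/N)\(N/PP)  >  k=3
[0,4] S/N  <  k=2
[4,5] ((N/S)/N)/NP  lex  "gave"
[5,6] NP  lex  "map"
[4,6] (N/S)/N  >  k=5
[6,7] N  lex  "often"
[4,7] N/S  >  k=6
[7,8] S  lex  "no"
[4,8] N  >  k=7
[0,8] S  >  k=4

[0,8] S   >
  [0,4] S/N   <
    [0,2] N/PP   >
      [0,1] "here" : (N/PP)/(PP/N)
      [1,2] "chased" : PP/N
    [2,4] (S/N)\(N/PP)   >
      [2,3] "cat" : ((S/N)\(N/PP))/N
      [3,4] "on" : N
  [4,8] N   >
    [4,7] N/S   >
      [4,6] (N/S)/N   >
        [4,5] "gave" : ((N/S)/N)/NP
        [5,6] "map" : NP
      [6,7] "often" : N
    [7,8] "no" : S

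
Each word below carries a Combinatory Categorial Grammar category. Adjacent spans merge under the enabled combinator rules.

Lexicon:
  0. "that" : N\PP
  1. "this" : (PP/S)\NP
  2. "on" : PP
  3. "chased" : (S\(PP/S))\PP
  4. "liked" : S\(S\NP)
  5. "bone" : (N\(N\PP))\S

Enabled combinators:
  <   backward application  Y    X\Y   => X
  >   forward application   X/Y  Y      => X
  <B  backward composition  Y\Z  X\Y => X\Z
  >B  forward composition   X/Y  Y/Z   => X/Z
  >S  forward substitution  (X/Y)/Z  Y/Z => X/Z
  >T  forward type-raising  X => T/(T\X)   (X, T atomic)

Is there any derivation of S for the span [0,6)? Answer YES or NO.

NO

N\PP (PP/S)\NP PP (S\(PP/S))\PP S\(S\NP) (N\(N\PP))\S
CKY chart[0,6] = {N, N/(N\N), NP/(NP\N), PP/(PP\N), S/(S\N)}; S ∉ chart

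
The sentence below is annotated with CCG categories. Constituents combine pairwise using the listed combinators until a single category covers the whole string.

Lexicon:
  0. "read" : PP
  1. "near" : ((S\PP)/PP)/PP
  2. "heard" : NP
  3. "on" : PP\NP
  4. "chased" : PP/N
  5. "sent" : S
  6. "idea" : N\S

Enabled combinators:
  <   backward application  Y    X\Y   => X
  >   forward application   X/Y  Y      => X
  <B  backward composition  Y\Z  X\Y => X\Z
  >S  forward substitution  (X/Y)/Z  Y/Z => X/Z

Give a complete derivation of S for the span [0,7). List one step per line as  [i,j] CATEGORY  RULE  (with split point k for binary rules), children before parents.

[0,7] S   <
  [0,1] "read" : PP
  [1,7] S\PP   >
    [1,4] (S\PP)/PP   >
      [1,2] "near" : ((S\PP)/PP)/PP
      [2,4] PP   <
        [2,3] "heard" : NP
        [3,4] "on" : PP\NP
    [4,7] PP   >
      [4,5] "chased" : PP/N
      [5,7] N   <
        [5,6] "sent" : S
        [6,7] "idea" : N\S

[0,1] PP  lex  "read"
[1,2] ((S\PP)/PP)/PP  lex  "near"
[2,3] NP  lex  "heard"
[3,4] PP\NP  lex  "on"
[2,4] PP  <  k=3
[1,4] (S\PP)/PP  >  k=2
[4,5] PP/N  lex  "chased"
[5,6] S  lex  "sent"
[6,7] N\S  lex  "idea"
[5,7] N  <  k=6
[4,7] PP  >  k=5
[1,7] S\PP  >  k=4
[0,7] S  <  k=1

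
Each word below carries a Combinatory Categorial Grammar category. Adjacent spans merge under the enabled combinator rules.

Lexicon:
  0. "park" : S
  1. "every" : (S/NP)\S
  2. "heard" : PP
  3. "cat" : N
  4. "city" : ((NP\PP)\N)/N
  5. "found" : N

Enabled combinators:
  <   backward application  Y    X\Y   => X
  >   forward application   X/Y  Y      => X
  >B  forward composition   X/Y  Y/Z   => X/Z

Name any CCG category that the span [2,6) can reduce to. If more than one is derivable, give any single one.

[0,6] S   >
  [0,2] S/NP   <
    [0,1] "park" : S
    [1,2] "every" : (S/NP)\S
  [2,6] NP   <
    [2,3] "heard" : PP
    [3,6] NP\PP   <
      [3,4] "cat" : N
      [4,6] (NP\PP)\N   >
        [4,5] "city" : ((NP\PP)\N)/N
        [5,6] "found" : N

NP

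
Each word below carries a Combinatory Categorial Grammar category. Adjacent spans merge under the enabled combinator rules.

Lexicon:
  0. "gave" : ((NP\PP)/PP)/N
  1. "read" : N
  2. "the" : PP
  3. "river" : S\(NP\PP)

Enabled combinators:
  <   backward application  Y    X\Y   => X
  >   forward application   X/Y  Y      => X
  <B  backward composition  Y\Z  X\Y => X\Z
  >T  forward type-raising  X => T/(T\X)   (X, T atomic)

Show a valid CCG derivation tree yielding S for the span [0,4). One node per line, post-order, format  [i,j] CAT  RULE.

[0,1] ((NP\PP)/PP)/N  lex  "gave"
[1,2] N  lex  "read"
[0,2] (NP\PP)/PP  >  k=1
[2,3] PP  lex  "the"
[0,3] NP\PP  >  k=2
[3,4] S\(NP\PP)  lex  "river"
[0,4] S  <  k=3

[0,4] S   <
  [0,3] NP\PP   >
    [0,2] (NP\PP)/PP   >
      [0,1] "gave" : ((NP\PP)/PP)/N
      [1,2] "read" : N
    [2,3] "the" : PP
  [3,4] "river" : S\(NP\PP)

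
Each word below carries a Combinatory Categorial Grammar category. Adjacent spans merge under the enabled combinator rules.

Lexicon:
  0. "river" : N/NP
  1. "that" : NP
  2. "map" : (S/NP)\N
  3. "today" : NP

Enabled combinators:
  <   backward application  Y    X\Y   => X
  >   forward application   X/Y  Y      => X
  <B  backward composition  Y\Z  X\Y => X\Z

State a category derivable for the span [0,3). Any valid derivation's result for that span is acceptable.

S/NP

[0,4] S   >
  [0,3] S/NP   <
    [0,2] N   >
      [0,1] "river" : N/NP
      [1,2] "that" : NP
    [2,3] "map" : (S/NP)\N
  [3,4] "today" : NP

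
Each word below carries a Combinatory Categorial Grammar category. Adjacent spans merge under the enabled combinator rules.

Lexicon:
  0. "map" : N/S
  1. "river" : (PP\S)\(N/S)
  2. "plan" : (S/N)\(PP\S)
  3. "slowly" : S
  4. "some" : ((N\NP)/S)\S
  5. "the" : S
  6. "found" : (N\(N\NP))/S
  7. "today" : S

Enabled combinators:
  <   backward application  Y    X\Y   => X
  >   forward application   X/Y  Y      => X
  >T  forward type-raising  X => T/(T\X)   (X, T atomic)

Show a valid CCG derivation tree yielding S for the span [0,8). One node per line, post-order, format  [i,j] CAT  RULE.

[0,8] S   >
  [0,3] S/N   <
    [0,2] PP\S   <
      [0,1] "map" : N/S
      [1,2] "river" : (PP\S)\(N/S)
    [2,3] "plan" : (S/N)\(PP\S)
  [3,8] N   <
    [3,6] N\NP   >
      [3,5] (N\NP)/S   <
        [3,4] "slowly" : S
        [4,5] "some" : ((N\NP)/S)\S
      [5,6] "the" : S
    [6,8] N\(N\NP)   >
      [6,7] "found" : (N\(N\NP))/S
      [7,8] "today" : S

[0,1] N/S  lex  "map"
[1,2] (PP\S)\(N/S)  lex  "river"
[0,2] PP\S  <  k=1
[2,3] (S/N)\(PP\S)  lex  "plan"
[0,3] S/N  <  k=2
[3,4] S  lex  "slowly"
[4,5] ((N\NP)/S)\S  lex  "some"
[3,5] (N\NP)/S  <  k=4
[5,6] S  lex  "the"
[3,6] N\NP  >  k=5
[6,7] (N\(N\NP))/S  lex  "found"
[7,8] S  lex  "today"
[6,8] N\(N\NP)  >  k=7
[3,8] N  <  k=6
[0,8] S  >  k=3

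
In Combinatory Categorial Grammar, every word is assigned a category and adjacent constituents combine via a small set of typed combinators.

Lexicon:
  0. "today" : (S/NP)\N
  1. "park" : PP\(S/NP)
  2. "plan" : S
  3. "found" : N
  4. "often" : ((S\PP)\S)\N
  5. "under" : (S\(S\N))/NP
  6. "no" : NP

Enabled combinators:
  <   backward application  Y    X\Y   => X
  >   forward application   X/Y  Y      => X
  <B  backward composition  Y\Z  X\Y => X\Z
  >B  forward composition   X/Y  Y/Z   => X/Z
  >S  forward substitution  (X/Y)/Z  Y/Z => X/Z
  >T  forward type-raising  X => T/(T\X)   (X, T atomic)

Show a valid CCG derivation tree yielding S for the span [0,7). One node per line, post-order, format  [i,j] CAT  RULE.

[0,1] (S/NP)\N  lex  "today"
[1,2] PP\(S/NP)  lex  "park"
[0,2] PP\N  <B  k=1
[2,3] S  lex  "plan"
[3,4] N  lex  "found"
[4,5] ((S\PP)\S)\N  lex  "often"
[3,5] (S\PP)\S  <  k=4
[2,5] S\PP  <  k=3
[0,5] S\N  <B  k=2
[5,6] (S\(S\N))/NP  lex  "under"
[6,7] NP  lex  "no"
[5,7] S\(S\N)  >  k=6
[0,7] S  <  k=5

[0,7] S   <
  [0,5] S\N   <B
    [0,2] PP\N   <B
      [0,1] "today" : (S/NP)\N
      [1,2] "park" : PP\(S/NP)
    [2,5] S\PP   <
      [2,3] "plan" : S
      [3,5] (S\PP)\S   <
        [3,4] "found" : N
        [4,5] "often" : ((S\PP)\S)\N
  [5,7] S\(S\N)   >
    [5,6] "under" : (S\(S\N))/NP
    [6,7] "no" : NP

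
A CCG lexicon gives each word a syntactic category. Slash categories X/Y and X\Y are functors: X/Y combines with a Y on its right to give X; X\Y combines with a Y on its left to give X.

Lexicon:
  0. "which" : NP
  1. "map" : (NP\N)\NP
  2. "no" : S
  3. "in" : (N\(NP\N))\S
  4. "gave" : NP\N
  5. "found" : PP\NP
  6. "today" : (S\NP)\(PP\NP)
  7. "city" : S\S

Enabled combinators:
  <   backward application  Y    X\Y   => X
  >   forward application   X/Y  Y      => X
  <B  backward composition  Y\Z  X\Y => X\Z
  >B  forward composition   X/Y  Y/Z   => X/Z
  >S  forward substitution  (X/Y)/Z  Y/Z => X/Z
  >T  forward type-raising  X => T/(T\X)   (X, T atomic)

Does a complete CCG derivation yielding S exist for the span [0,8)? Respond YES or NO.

[0,8] S   <
  [0,4] N   >
    [0,1] N/(N\NP)   >T
      [0,1] "which" : NP
    [1,4] N\NP   <B
      [1,2] "map" : (NP\N)\NP
      [2,4] N\(NP\N)   <
        [2,3] "no" : S
        [3,4] "in" : (N\(NP\N))\S
  [4,8] S\N   <B
    [4,5] "gave" : NP\N
    [5,8] S\NP   <B
      [5,7] S\NP   <
        [5,6] "found" : PP\NP
        [6,7] "today" : (S\NP)\(PP\NP)
      [7,8] "city" : S\S

YES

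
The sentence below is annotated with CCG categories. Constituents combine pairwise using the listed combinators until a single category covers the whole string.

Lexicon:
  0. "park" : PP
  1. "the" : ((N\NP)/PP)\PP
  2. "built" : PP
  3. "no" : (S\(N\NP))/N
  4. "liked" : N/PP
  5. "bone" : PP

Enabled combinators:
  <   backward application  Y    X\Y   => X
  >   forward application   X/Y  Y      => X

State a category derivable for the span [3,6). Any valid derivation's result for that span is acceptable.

[0,6] S   <
  [0,3] N\NP   >
    [0,2] (N\NP)/PP   <
      [0,1] "park" : PP
      [1,2] "the" : ((N\NP)/PP)\PP
    [2,3] "built" : PP
  [3,6] S\(N\NP)   >
    [3,4] "no" : (S\(N\NP))/N
    [4,6] N   >
      [4,5] "liked" : N/PP
      [5,6] "bone" : PP

S\(N\NP)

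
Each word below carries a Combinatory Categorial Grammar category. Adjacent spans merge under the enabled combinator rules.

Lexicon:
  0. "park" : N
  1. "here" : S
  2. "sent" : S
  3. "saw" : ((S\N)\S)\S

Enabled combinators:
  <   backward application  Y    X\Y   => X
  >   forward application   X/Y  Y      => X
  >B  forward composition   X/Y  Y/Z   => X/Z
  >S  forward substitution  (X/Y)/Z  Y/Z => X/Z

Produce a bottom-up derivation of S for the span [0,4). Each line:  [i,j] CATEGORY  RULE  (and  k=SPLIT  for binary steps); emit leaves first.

[0,4] S   <
  [0,1] "park" : N
  [1,4] S\N   <
    [1,2] "here" : S
    [2,4] (S\N)\S   <
      [2,3] "sent" : S
      [3,4] "saw" : ((S\N)\S)\S

[0,1] N  lex  "park"
[1,2] S  lex  "here"
[2,3] S  lex  "sent"
[3,4] ((S\N)\S)\S  lex  "saw"
[2,4] (S\N)\S  <  k=3
[1,4] S\N  <  k=2
[0,4] S  <  k=1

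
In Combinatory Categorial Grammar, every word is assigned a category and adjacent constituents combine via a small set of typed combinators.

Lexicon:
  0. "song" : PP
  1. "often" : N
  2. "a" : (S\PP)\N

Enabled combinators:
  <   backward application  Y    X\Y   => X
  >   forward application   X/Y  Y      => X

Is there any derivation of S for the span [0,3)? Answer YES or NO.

YES

[0,3] S   <
  [0,1] "song" : PP
  [1,3] S\PP   <
    [1,2] "often" : N
    [2,3] "a" : (S\PP)\N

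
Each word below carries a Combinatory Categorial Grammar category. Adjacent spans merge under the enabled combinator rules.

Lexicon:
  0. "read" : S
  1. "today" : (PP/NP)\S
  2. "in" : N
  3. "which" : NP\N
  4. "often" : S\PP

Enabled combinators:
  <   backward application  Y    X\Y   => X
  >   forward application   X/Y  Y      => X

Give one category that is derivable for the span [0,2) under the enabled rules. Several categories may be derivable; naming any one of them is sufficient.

PP/NP

[0,5] S   <
  [0,4] PP   >
    [0,2] PP/NP   <
      [0,1] "read" : S
      [1,2] "today" : (PP/NP)\S
    [2,4] NP   <
      [2,3] "in" : N
      [3,4] "which" : NP\N
  [4,5] "often" : S\PP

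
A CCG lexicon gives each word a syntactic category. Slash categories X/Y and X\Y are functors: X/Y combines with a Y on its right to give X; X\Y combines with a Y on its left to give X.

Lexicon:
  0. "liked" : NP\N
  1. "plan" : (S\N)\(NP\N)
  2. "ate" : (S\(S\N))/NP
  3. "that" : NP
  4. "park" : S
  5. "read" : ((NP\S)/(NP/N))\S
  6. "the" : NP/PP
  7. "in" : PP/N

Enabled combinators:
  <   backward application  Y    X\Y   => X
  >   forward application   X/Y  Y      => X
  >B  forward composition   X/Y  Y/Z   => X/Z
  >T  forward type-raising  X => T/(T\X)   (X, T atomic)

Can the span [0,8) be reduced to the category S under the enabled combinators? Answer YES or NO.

NO

NP\N (S\N)\(NP\N) (S\(S\N))/NP NP S ((NP\S)/(NP/N))\S NP/PP PP/N
CKY chart[0,8] = {N/(N\NP), NP, NP/(NP\NP), PP/(PP\NP), S/(S\NP)}; S ∉ chart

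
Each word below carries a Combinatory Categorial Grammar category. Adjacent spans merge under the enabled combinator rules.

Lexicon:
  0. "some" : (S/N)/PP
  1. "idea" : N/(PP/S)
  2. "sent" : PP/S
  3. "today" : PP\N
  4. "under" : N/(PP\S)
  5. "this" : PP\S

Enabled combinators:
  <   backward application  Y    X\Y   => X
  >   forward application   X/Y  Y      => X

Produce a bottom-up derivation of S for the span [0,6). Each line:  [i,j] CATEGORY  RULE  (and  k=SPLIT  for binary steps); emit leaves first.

[0,1] (S/N)/PP  lex  "some"
[1,2] N/(PP/S)  lex  "idea"
[2,3] PP/S  lex  "sent"
[1,3] N  >  k=2
[3,4] PP\N  lex  "today"
[1,4] PP  <  k=3
[0,4] S/N  >  k=1
[4,5] N/(PP\S)  lex  "under"
[5,6] PP\S  lex  "this"
[4,6] N  >  k=5
[0,6] S  >  k=4

[0,6] S   >
  [0,4] S/N   >
    [0,1] "some" : (S/N)/PP
    [1,4] PP   <
      [1,3] N   >
        [1,2] "idea" : N/(PP/S)
        [2,3] "sent" : PP/S
      [3,4] "today" : PP\N
  [4,6] N   >
    [4,5] "under" : N/(PP\S)
    [5,6] "this" : PP\S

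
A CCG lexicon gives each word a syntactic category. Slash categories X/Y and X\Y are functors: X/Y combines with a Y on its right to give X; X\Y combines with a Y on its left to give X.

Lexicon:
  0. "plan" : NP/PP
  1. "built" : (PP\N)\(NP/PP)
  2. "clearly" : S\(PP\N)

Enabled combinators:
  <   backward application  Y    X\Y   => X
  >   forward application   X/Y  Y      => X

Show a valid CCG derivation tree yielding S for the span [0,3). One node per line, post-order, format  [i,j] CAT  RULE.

[0,3] S   <
  [0,2] PP\N   <
    [0,1] "plan" : NP/PP
    [1,2] "built" : (PP\N)\(NP/PP)
  [2,3] "clearly" : S\(PP\N)

[0,1] NP/PP  lex  "plan"
[1,2] (PP\N)\(NP/PP)  lex  "built"
[0,2] PP\N  <  k=1
[2,3] S\(PP\N)  lex  "clearly"
[0,3] S  <  k=2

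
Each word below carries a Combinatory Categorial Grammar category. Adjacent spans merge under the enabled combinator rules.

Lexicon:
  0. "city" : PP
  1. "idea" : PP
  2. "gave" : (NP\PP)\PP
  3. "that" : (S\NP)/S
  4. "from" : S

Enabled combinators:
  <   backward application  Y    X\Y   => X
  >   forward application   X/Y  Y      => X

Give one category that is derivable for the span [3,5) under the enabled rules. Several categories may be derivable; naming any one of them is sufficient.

S\NP

[0,5] S   <
  [0,3] NP   <
    [0,1] "city" : PP
    [1,3] NP\PP   <
      [1,2] "idea" : PP
      [2,3] "gave" : (NP\PP)\PP
  [3,5] S\NP   >
    [3,4] "that" : (S\NP)/S
    [4,5] "from" : S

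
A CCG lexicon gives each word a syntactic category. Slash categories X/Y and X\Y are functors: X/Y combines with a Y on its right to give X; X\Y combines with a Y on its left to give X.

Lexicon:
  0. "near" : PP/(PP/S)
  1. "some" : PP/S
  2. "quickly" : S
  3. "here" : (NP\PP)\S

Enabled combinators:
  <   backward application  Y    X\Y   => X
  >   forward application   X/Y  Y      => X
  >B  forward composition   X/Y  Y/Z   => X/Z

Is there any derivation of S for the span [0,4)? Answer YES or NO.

NO

PP/(PP/S) PP/S S (NP\PP)\S
CKY chart[0,4] = {NP}; S ∉ chart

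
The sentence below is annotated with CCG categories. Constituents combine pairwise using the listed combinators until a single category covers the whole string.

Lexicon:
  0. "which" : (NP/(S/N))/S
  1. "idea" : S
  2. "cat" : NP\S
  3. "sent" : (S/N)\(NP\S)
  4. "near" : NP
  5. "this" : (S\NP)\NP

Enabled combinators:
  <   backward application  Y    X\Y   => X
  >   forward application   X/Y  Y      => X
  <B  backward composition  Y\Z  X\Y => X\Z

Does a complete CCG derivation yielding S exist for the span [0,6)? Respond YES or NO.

[0,6] S   <
  [0,4] NP   >
    [0,2] NP/(S/N)   >
      [0,1] "which" : (NP/(S/N))/S
      [1,2] "idea" : S
    [2,4] S/N   <
      [2,3] "cat" : NP\S
      [3,4] "sent" : (S/N)\(NP\S)
  [4,6] S\NP   <
    [4,5] "near" : NP
    [5,6] "this" : (S\NP)\NP

YES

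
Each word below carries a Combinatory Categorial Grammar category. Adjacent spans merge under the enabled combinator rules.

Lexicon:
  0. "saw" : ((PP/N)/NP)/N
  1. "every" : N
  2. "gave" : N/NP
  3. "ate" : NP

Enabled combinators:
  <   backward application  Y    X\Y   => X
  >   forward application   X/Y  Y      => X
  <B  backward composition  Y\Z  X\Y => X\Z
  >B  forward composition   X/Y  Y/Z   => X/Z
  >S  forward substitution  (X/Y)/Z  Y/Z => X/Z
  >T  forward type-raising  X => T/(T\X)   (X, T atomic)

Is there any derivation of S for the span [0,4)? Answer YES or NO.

((PP/N)/NP)/N N N/NP NP
CKY chart[0,4] = {(PP/N)/(NP\N), N/(N\PP), NP/(NP\PP), PP, PP/(NP\NP), PP/(PP\PP), S/(S\PP)}; S ∉ chart

NO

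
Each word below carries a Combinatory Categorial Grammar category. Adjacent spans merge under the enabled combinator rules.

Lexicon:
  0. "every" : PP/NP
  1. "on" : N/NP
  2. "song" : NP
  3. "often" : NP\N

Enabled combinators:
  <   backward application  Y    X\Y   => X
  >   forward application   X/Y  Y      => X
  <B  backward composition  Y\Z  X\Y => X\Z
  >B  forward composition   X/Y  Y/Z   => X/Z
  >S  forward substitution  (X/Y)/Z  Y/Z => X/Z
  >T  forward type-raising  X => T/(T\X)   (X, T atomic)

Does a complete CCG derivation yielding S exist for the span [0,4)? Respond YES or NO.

NO

PP/NP N/NP NP NP\N
CKY chart[0,4] = {N/(N\PP), NP/(NP\PP), PP, PP/(NP\NP), PP/(PP\PP), S/(S\PP)}; S ∉ chart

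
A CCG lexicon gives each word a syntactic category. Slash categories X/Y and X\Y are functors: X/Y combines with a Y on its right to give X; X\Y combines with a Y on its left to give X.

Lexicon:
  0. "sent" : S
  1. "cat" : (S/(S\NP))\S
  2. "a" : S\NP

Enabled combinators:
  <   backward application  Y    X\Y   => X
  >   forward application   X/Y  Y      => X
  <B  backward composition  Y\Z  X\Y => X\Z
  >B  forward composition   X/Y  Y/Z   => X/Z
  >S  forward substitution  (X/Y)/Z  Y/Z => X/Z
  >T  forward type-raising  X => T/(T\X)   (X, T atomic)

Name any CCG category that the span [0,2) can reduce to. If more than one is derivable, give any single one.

S/(S\NP)

[0,3] S   >
  [0,2] S/(S\NP)   <
    [0,1] "sent" : S
    [1,2] "cat" : (S/(S\NP))\S
  [2,3] "a" : S\NP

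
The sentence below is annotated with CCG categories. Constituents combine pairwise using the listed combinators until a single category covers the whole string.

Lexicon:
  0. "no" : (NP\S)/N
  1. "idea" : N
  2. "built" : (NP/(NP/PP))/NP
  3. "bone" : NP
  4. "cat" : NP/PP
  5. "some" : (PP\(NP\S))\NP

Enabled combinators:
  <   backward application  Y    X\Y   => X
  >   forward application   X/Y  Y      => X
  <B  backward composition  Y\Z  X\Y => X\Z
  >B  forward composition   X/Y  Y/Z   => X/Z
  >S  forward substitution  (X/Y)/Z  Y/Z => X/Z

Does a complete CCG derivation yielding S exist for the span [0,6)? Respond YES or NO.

NO

(NP\S)/N N (NP/(NP/PP))/NP NP NP/PP (PP\(NP\S))\NP
CKY chart[0,6] = {PP}; S ∉ chart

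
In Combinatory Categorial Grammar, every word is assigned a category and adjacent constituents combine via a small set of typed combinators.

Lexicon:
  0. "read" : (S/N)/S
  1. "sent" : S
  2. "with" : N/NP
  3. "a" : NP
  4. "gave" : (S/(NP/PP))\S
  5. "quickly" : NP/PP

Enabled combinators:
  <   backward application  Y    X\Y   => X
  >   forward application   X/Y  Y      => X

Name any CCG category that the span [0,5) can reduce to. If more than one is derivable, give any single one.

S/(NP/PP)

[0,6] S   >
  [0,5] S/(NP/PP)   <
    [0,4] S   >
      [0,2] S/N   >
        [0,1] "read" : (S/N)/S
        [1,2] "sent" : S
      [2,4] N   >
        [2,3] "with" : N/NP
        [3,4] "a" : NP
    [4,5] "gave" : (S/(NP/PP))\S
  [5,6] "quickly" : NP/PP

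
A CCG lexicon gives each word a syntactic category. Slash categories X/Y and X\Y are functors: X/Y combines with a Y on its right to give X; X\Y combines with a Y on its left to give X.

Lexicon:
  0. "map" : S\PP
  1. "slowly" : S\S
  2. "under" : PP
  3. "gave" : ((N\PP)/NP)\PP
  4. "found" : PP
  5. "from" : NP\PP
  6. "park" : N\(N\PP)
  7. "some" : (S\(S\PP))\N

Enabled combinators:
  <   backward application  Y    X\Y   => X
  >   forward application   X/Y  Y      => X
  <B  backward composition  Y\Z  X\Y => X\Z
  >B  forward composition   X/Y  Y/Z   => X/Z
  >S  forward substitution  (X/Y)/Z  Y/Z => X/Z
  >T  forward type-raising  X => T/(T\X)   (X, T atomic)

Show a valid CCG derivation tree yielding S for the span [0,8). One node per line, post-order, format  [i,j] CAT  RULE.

[0,1] S\PP  lex  "map"
[1,2] S\S  lex  "slowly"
[0,2] S\PP  <B  k=1
[2,3] PP  lex  "under"
[3,4] ((N\PP)/NP)\PP  lex  "gave"
[2,4] (N\PP)/NP  <  k=3
[4,5] PP  lex  "found"
[5,6] NP\PP  lex  "from"
[4,6] NP  <  k=5
[2,6] N\PP  >  k=4
[6,7] N\(N\PP)  lex  "park"
[2,7] N  <  k=6
[7,8] (S\(S\PP))\N  lex  "some"
[2,8] S\(S\PP)  <  k=7
[0,8] S  <  k=2

[0,8] S   <
  [0,2] S\PP   <B
    [0,1] "map" : S\PP
    [1,2] "slowly" : S\S
  [2,8] S\(S\PP)   <
    [2,7] N   <
      [2,6] N\PP   >
        [2,4] (N\PP)/NP   <
          [2,3] "under" : PP
          [3,4] "gave" : ((N\PP)/NP)\PP
        [4,6] NP   <
          [4,5] "found" : PP
          [5,6] "from" : NP\PP
      [6,7] "park" : N\(N\PP)
    [7,8] "some" : (S\(S\PP))\N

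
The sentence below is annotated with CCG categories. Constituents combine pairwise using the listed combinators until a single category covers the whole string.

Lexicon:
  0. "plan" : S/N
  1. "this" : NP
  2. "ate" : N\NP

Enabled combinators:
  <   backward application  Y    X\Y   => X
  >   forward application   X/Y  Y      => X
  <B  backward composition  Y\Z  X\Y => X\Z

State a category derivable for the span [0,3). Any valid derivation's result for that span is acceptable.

[0,3] S   >
  [0,1] "plan" : S/N
  [1,3] N   <
    [1,2] "this" : NP
    [2,3] "ate" : N\NP

S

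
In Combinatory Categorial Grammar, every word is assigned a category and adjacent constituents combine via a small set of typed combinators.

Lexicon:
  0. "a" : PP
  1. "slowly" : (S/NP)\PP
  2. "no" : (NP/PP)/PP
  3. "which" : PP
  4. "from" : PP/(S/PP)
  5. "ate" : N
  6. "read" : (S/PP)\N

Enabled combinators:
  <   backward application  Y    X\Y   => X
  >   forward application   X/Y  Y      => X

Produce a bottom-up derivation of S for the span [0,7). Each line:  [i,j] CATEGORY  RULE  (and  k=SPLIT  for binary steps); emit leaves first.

[0,7] S   >
  [0,2] S/NP   <
    [0,1] "a" : PP
    [1,2] "slowly" : (S/NP)\PP
  [2,7] NP   >
    [2,4] NP/PP   >
      [2,3] "no" : (NP/PP)/PP
      [3,4] "which" : PP
    [4,7] PP   >
      [4,5] "from" : PP/(S/PP)
      [5,7] S/PP   <
        [5,6] "ate" : N
        [6,7] "read" : (S/PP)\N

[0,1] PP  lex  "a"
[1,2] (S/NP)\PP  lex  "slowly"
[0,2] S/NP  <  k=1
[2,3] (NP/PP)/PP  lex  "no"
[3,4] PP  lex  "which"
[2,4] NP/PP  >  k=3
[4,5] PP/(S/PP)  lex  "from"
[5,6] N  lex  "ate"
[6,7] (S/PP)\N  lex  "read"
[5,7] S/PP  <  k=6
[4,7] PP  >  k=5
[2,7] NP  >  k=4
[0,7] S  >  k=2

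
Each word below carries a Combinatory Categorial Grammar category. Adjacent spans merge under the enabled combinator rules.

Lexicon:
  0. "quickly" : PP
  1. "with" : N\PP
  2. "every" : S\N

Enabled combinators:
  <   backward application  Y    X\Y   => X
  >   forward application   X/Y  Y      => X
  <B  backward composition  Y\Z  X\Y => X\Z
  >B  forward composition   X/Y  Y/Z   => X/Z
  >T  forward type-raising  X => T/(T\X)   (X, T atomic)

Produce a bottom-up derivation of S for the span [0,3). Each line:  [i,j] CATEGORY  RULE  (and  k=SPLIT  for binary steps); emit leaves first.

[0,3] S   <
  [0,2] N   >
    [0,1] N/(N\PP)   >T
      [0,1] "quickly" : PP
    [1,2] "with" : N\PP
  [2,3] "every" : S\N

[0,1] PP  lex  "quickly"
[0,1] N/(N\PP)  >T
[1,2] N\PP  lex  "with"
[0,2] N  >  k=1
[2,3] S\N  lex  "every"
[0,3] S  <  k=2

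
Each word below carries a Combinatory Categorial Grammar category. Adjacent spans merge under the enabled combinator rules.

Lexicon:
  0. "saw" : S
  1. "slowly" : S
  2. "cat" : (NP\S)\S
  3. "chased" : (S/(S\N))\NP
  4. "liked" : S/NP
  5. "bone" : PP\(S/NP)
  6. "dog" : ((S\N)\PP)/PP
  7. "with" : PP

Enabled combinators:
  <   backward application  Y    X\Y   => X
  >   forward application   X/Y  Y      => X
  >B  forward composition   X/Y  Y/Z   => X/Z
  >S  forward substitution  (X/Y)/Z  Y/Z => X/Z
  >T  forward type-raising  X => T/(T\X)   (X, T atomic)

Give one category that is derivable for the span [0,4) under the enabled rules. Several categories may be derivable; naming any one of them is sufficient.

[0,8] S   >
  [0,4] S/(S\N)   <
    [0,3] NP   >
      [0,1] NP/(NP\S)   >T
        [0,1] "saw" : S
      [1,3] NP\S   <
        [1,2] "slowly" : S
        [2,3] "cat" : (NP\S)\S
    [3,4] "chased" : (S/(S\N))\NP
  [4,8] S\N   <
    [4,6] PP   <
      [4,5] "liked" : S/NP
      [5,6] "bone" : PP\(S/NP)
    [6,8] (S\N)\PP   >
      [6,7] "dog" : ((S\N)\PP)/PP
      [7,8] "with" : PP

S/(S\N)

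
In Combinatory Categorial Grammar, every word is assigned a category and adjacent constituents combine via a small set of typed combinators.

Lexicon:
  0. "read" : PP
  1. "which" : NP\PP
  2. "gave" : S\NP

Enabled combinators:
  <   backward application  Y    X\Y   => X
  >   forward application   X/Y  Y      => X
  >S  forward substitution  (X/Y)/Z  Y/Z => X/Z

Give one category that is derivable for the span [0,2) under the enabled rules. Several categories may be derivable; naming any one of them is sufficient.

NP

[0,3] S   <
  [0,2] NP   <
    [0,1] "read" : PP
    [1,2] "which" : NP\PP
  [2,3] "gave" : S\NP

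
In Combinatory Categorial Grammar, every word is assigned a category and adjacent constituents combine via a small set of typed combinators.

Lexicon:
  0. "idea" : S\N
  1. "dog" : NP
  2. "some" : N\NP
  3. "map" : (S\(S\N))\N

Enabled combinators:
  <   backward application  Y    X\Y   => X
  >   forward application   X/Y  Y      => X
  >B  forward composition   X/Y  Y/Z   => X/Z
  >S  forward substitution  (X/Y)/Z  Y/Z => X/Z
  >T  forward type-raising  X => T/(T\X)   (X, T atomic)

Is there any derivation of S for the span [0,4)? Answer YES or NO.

YES

[0,4] S   <
  [0,1] "idea" : S\N
  [1,4] S\(S\N)   <
    [1,3] N   <
      [1,2] "dog" : NP
      [2,3] "some" : N\NP
    [3,4] "map" : (S\(S\N))\N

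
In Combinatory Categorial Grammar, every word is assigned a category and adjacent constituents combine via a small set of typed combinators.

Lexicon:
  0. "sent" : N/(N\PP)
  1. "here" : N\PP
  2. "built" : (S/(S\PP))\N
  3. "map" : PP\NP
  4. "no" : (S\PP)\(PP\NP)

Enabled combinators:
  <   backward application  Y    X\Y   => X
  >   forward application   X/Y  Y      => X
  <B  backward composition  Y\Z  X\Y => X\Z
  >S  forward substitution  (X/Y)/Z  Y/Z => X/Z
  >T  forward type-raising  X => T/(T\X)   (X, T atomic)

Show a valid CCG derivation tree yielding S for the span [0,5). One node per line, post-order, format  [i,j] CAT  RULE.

[0,1] N/(N\PP)  lex  "sent"
[1,2] N\PP  lex  "here"
[0,2] N  >  k=1
[2,3] (S/(S\PP))\N  lex  "built"
[0,3] S/(S\PP)  <  k=2
[3,4] PP\NP  lex  "map"
[4,5] (S\PP)\(PP\NP)  lex  "no"
[3,5] S\PP  <  k=4
[0,5] S  >  k=3

[0,5] S   >
  [0,3] S/(S\PP)   <
    [0,2] N   >
      [0,1] "sent" : N/(N\PP)
      [1,2] "here" : N\PP
    [2,3] "built" : (S/(S\PP))\N
  [3,5] S\PP   <
    [3,4] "map" : PP\NP
    [4,5] "no" : (S\PP)\(PP\NP)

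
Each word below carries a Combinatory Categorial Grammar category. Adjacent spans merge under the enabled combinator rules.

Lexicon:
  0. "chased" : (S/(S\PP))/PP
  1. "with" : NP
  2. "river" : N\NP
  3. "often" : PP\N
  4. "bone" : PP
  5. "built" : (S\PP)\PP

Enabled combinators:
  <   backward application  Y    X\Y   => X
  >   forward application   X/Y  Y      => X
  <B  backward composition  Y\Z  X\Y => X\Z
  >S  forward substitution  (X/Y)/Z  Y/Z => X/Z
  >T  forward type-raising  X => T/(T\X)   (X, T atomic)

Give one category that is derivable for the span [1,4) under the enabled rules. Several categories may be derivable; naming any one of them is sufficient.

PP

[0,6] S   >
  [0,4] S/(S\PP)   >
    [0,1] "chased" : (S/(S\PP))/PP
    [1,4] PP   <
      [1,3] N   <
        [1,2] "with" : NP
        [2,3] "river" : N\NP
      [3,4] "often" : PP\N
  [4,6] S\PP   <
    [4,5] "bone" : PP
    [5,6] "built" : (S\PP)\PP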